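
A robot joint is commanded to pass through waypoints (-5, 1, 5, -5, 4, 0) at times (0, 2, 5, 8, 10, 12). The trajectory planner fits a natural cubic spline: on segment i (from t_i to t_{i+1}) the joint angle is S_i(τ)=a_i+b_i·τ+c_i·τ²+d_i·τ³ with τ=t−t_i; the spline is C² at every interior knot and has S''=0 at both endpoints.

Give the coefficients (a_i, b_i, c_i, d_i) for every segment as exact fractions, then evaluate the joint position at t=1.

  seg 0: a=-5 b=3743/1286 c=0 d=115/5144
  seg 1: a=1 b=2044/643 c=345/2572 d=-17345/69444
  seg 2: a=5 b=-7099/2572 c=-8155/3858 d=44507/69444
  seg 3: a=-5 b=1197/643 c=9399/2572 d=-3003/2572
  seg 4: a=4 b=1587/643 c=-8619/2572 d=2873/5144
S(1) = -10633/5144

Δ: Δ0=3, Δ1=4/3, Δ2=-10/3, Δ3=9/2, Δ4=-2
row 1: diag=10, rhs=-10; c'=3/10, d'=-1
row 2: denom=12−3·3/10=111/10; d'=(-28−3·-1)/(111/10)=-250/111
row 3: denom=10−3·10/37=340/37; d'=(47−3·-250/111)/(340/37)=117/20
row 4: denom=8−2·37/170=643/85; d'=(-39−2·117/20)/(643/85)=-8619/1286
back: M4=-8619/1286
back: M3=117/20−37/170·-8619/1286=9399/1286
back: M2=-250/111−10/37·9399/1286=-8155/1929
back: M1=-1−3/10·-8155/1929=345/1286
M: M0=0, M1=345/1286, M2=-8155/1929, M3=9399/1286, M4=-8619/1286, M5=0
seg 0: a=-5, c=M0/2=0, d=(M1−M0)/(6·2)=115/5144, b=Δ0−h0·(2M0+M1)/6=3743/1286
seg 1: a=1, c=M1/2=345/2572, d=(M2−M1)/(6·3)=-17345/69444, b=Δ1−h1·(2M1+M2)/6=2044/643
seg 2: a=5, c=M2/2=-8155/3858, d=(M3−M2)/(6·3)=44507/69444, b=Δ2−h2·(2M2+M3)/6=-7099/2572
seg 3: a=-5, c=M3/2=9399/2572, d=(M4−M3)/(6·2)=-3003/2572, b=Δ3−h3·(2M3+M4)/6=1197/643
seg 4: a=4, c=M4/2=-8619/2572, d=(M5−M4)/(6·2)=2873/5144, b=Δ4−h4·(2M4+M5)/6=1587/643
t_q=1 → seg 0, τ=1; S=-5+3743/1286·τ+0·τ²+115/5144·τ³=-10633/5144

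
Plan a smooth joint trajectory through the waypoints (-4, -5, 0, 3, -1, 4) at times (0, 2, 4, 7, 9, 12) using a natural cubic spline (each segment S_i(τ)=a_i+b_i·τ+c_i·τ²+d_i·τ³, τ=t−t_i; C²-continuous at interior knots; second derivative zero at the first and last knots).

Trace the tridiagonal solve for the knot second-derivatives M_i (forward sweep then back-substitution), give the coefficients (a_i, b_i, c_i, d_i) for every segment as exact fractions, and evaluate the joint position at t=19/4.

Δ: Δ0=-1/2, Δ1=5/2, Δ2=1, Δ3=-2, Δ4=5/3
row 1: diag=8, rhs=18; c'=1/4, d'=9/4
row 2: denom=10−2·1/4=19/2; d'=(-9−2·9/4)/(19/2)=-27/19
row 3: denom=10−3·6/19=172/19; d'=(-18−3·-27/19)/(172/19)=-261/172
row 4: denom=10−2·19/86=411/43; d'=(22−2·-261/172)/(411/43)=2153/822
back: M4=2153/822
back: M3=-261/172−19/86·2153/822=-1723/822
back: M2=-27/19−6/19·-1723/822=-104/137
back: M1=9/4−1/4·-104/137=1337/548
M: M0=0, M1=1337/548, M2=-104/137, M3=-1723/822, M4=2153/822, M5=0
seg 0: a=-4, c=M0/2=0, d=(M1−M0)/(6·2)=1337/6576, b=Δ0−h0·(2M0+M1)/6=-2159/1644
seg 1: a=-5, c=M1/2=1337/1096, d=(M2−M1)/(6·2)=-1753/6576, b=Δ1−h1·(2M1+M2)/6=463/411
seg 2: a=0, c=M2/2=-52/137, d=(M3−M2)/(6·3)=-1099/14796, b=Δ2−h2·(2M2+M3)/6=4615/1644
seg 3: a=3, c=M3/2=-1723/1644, d=(M4−M3)/(6·2)=323/822, b=Δ3−h3·(2M3+M4)/6=-1213/822
seg 4: a=-1, c=M4/2=2153/1644, d=(M5−M4)/(6·3)=-2153/14796, b=Δ4−h4·(2M4+M5)/6=-261/274
t_q=19/4 → seg 2, τ=3/4; S=0+4615/1644·τ+-52/137·τ²+-1099/14796·τ³=65253/35072

  seg 0: a=-4 b=-2159/1644 c=0 d=1337/6576
  seg 1: a=-5 b=463/411 c=1337/1096 d=-1753/6576
  seg 2: a=0 b=4615/1644 c=-52/137 d=-1099/14796
  seg 3: a=3 b=-1213/822 c=-1723/1644 d=323/822
  seg 4: a=-1 b=-261/274 c=2153/1644 d=-2153/14796
S(19/4) = 65253/35072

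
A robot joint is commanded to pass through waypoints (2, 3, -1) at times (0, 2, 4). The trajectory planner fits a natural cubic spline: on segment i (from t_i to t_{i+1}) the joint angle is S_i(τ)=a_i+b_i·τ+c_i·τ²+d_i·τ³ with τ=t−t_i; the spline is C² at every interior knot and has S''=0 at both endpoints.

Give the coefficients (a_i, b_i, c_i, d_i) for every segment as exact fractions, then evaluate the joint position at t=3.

Δ: Δ0=1/2, Δ1=-2
row 1: diag=8, rhs=-15; c'=1/4, d'=-15/8
back: M1=-15/8
M: M0=0, M1=-15/8, M2=0
seg 0: a=2, c=M0/2=0, d=(M1−M0)/(6·2)=-5/32, b=Δ0−h0·(2M0+M1)/6=9/8
seg 1: a=3, c=M1/2=-15/16, d=(M2−M1)/(6·2)=5/32, b=Δ1−h1·(2M1+M2)/6=-3/4
t_q=3 → seg 1, τ=1; S=3+-3/4·τ+-15/16·τ²+5/32·τ³=47/32

  seg 0: a=2 b=9/8 c=0 d=-5/32
  seg 1: a=3 b=-3/4 c=-15/16 d=5/32
S(3) = 47/32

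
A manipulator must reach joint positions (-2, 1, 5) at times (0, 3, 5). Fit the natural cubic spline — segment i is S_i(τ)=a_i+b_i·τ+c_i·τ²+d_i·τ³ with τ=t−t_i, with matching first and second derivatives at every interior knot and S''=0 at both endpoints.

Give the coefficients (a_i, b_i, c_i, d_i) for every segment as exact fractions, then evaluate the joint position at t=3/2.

Δ: Δ0=1, Δ1=2
row 1: diag=10, rhs=6; c'=1/5, d'=3/5
back: M1=3/5
M: M0=0, M1=3/5, M2=0
seg 0: a=-2, c=M0/2=0, d=(M1−M0)/(6·3)=1/30, b=Δ0−h0·(2M0+M1)/6=7/10
seg 1: a=1, c=M1/2=3/10, d=(M2−M1)/(6·2)=-1/20, b=Δ1−h1·(2M1+M2)/6=8/5
t_q=3/2 → seg 0, τ=3/2; S=-2+7/10·τ+0·τ²+1/30·τ³=-67/80

  seg 0: a=-2 b=7/10 c=0 d=1/30
  seg 1: a=1 b=8/5 c=3/10 d=-1/20
S(3/2) = -67/80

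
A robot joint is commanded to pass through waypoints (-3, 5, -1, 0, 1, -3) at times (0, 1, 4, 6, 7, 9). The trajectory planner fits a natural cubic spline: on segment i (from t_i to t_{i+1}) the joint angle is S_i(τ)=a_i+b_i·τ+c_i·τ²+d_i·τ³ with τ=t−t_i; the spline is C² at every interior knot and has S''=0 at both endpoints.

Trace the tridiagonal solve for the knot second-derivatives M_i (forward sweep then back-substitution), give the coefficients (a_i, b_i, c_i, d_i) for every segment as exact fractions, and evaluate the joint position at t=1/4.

  seg 0: a=-3 b=43661/4586 c=0 d=-6973/4586
  seg 1: a=5 b=11371/2293 c=-20919/4586 d=3427/4586
  seg 2: a=-1 b=-10243/4586 c=4962/2293 d=-914/2293
  seg 3: a=0 b=7517/4586 c=-522/2293 d=-1887/4586
  seg 4: a=1 b=-116/2293 c=-6705/4586 d=2235/9172
S(1/4) = -188909/293504

Δ: Δ0=8, Δ1=-2, Δ2=1/2, Δ3=1, Δ4=-2
row 1: diag=8, rhs=-60; c'=3/8, d'=-15/2
row 2: denom=10−3·3/8=71/8; d'=(15−3·-15/2)/(71/8)=300/71
row 3: denom=6−2·16/71=394/71; d'=(3−2·300/71)/(394/71)=-387/394
row 4: denom=6−1·71/394=2293/394; d'=(-18−1·-387/394)/(2293/394)=-6705/2293
back: M4=-6705/2293
back: M3=-387/394−71/394·-6705/2293=-1044/2293
back: M2=300/71−16/71·-1044/2293=9924/2293
back: M1=-15/2−3/8·9924/2293=-20919/2293
M: M0=0, M1=-20919/2293, M2=9924/2293, M3=-1044/2293, M4=-6705/2293, M5=0
seg 0: a=-3, c=M0/2=0, d=(M1−M0)/(6·1)=-6973/4586, b=Δ0−h0·(2M0+M1)/6=43661/4586
seg 1: a=5, c=M1/2=-20919/4586, d=(M2−M1)/(6·3)=3427/4586, b=Δ1−h1·(2M1+M2)/6=11371/2293
seg 2: a=-1, c=M2/2=4962/2293, d=(M3−M2)/(6·2)=-914/2293, b=Δ2−h2·(2M2+M3)/6=-10243/4586
seg 3: a=0, c=M3/2=-522/2293, d=(M4−M3)/(6·1)=-1887/4586, b=Δ3−h3·(2M3+M4)/6=7517/4586
seg 4: a=1, c=M4/2=-6705/4586, d=(M5−M4)/(6·2)=2235/9172, b=Δ4−h4·(2M4+M5)/6=-116/2293
t_q=1/4 → seg 0, τ=1/4; S=-3+43661/4586·τ+0·τ²+-6973/4586·τ³=-188909/293504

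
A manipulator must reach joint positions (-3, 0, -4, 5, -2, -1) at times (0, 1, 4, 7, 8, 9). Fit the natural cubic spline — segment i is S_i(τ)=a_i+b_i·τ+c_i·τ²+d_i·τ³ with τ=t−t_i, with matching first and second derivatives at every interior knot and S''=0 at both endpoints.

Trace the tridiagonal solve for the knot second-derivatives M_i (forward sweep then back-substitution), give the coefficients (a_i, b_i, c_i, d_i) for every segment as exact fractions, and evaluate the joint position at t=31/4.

  seg 0: a=-3 b=9518/2409 c=0 d=-2291/2409
  seg 1: a=0 b=2645/2409 c=-2291/803 d=1342/1971
  seg 2: a=-4 b=5693/2409 c=7889/2409 d=-22133/21681
  seg 3: a=5 b=-13372/2409 c=-4748/803 d=10753/2409
  seg 4: a=-2 b=-9601/2409 c=6005/803 d=-6005/2409
S(31/4) = -31143/51392

Δ: Δ0=3, Δ1=-4/3, Δ2=3, Δ3=-7, Δ4=1
row 1: diag=8, rhs=-26; c'=3/8, d'=-13/4
row 2: denom=12−3·3/8=87/8; d'=(26−3·-13/4)/(87/8)=286/87
row 3: denom=8−3·8/29=208/29; d'=(-60−3·286/87)/(208/29)=-1013/104
row 4: denom=4−1·29/208=803/208; d'=(48−1·-1013/104)/(803/208)=12010/803
back: M4=12010/803
back: M3=-1013/104−29/208·12010/803=-9496/803
back: M2=286/87−8/29·-9496/803=15778/2409
back: M1=-13/4−3/8·15778/2409=-4582/803
M: M0=0, M1=-4582/803, M2=15778/2409, M3=-9496/803, M4=12010/803, M5=0
seg 0: a=-3, c=M0/2=0, d=(M1−M0)/(6·1)=-2291/2409, b=Δ0−h0·(2M0+M1)/6=9518/2409
seg 1: a=0, c=M1/2=-2291/803, d=(M2−M1)/(6·3)=1342/1971, b=Δ1−h1·(2M1+M2)/6=2645/2409
seg 2: a=-4, c=M2/2=7889/2409, d=(M3−M2)/(6·3)=-22133/21681, b=Δ2−h2·(2M2+M3)/6=5693/2409
seg 3: a=5, c=M3/2=-4748/803, d=(M4−M3)/(6·1)=10753/2409, b=Δ3−h3·(2M3+M4)/6=-13372/2409
seg 4: a=-2, c=M4/2=6005/803, d=(M5−M4)/(6·1)=-6005/2409, b=Δ4−h4·(2M4+M5)/6=-9601/2409
t_q=31/4 → seg 3, τ=3/4; S=5+-13372/2409·τ+-4748/803·τ²+10753/2409·τ³=-31143/51392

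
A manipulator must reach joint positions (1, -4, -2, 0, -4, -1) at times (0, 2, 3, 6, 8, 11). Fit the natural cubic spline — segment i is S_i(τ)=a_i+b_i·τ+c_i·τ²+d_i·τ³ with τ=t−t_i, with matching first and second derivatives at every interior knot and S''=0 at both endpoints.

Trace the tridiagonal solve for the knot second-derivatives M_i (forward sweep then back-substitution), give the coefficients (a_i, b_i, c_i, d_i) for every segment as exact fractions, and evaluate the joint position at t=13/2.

Δ: Δ0=-5/2, Δ1=2, Δ2=2/3, Δ3=-2, Δ4=1
row 1: diag=6, rhs=27; c'=1/6, d'=9/2
row 2: denom=8−1·1/6=47/6; d'=(-8−1·9/2)/(47/6)=-75/47
row 3: denom=10−3·18/47=416/47; d'=(-16−3·-75/47)/(416/47)=-527/416
row 4: denom=10−2·47/208=993/104; d'=(18−2·-527/416)/(993/104)=4271/1986
back: M4=4271/1986
back: M3=-527/416−47/208·4271/1986=-3481/1986
back: M2=-75/47−18/47·-3481/1986=-306/331
back: M1=9/2−1/6·-306/331=3081/662
M: M0=0, M1=3081/662, M2=-306/331, M3=-3481/1986, M4=4271/1986, M5=0
seg 0: a=1, c=M0/2=0, d=(M1−M0)/(6·2)=1027/2648, b=Δ0−h0·(2M0+M1)/6=-1341/331
seg 1: a=-4, c=M1/2=3081/1324, d=(M2−M1)/(6·1)=-1231/1324, b=Δ1−h1·(2M1+M2)/6=399/662
seg 2: a=-2, c=M2/2=-153/331, d=(M3−M2)/(6·3)=-1645/35748, b=Δ2−h2·(2M2+M3)/6=3267/1324
seg 3: a=0, c=M3/2=-3481/3972, d=(M4−M3)/(6·2)=323/993, b=Δ3−h3·(2M3+M4)/6=-1025/662
seg 4: a=-4, c=M4/2=4271/3972, d=(M5−M4)/(6·3)=-4271/35748, b=Δ4−h4·(2M4+M5)/6=-2285/1986
t_q=13/2 → seg 3, τ=1/2; S=0+-1025/662·τ+-3481/3972·τ²+323/993·τ³=-5045/5296

  seg 0: a=1 b=-1341/331 c=0 d=1027/2648
  seg 1: a=-4 b=399/662 c=3081/1324 d=-1231/1324
  seg 2: a=-2 b=3267/1324 c=-153/331 d=-1645/35748
  seg 3: a=0 b=-1025/662 c=-3481/3972 d=323/993
  seg 4: a=-4 b=-2285/1986 c=4271/3972 d=-4271/35748
S(13/2) = -5045/5296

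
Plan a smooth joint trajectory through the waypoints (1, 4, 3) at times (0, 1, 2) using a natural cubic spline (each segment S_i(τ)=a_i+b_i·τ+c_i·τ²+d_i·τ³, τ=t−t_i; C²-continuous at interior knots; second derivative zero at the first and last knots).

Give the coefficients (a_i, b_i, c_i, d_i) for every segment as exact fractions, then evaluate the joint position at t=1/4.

Δ: Δ0=3, Δ1=-1
row 1: diag=4, rhs=-24; c'=1/4, d'=-6
back: M1=-6
M: M0=0, M1=-6, M2=0
seg 0: a=1, c=M0/2=0, d=(M1−M0)/(6·1)=-1, b=Δ0−h0·(2M0+M1)/6=4
seg 1: a=4, c=M1/2=-3, d=(M2−M1)/(6·1)=1, b=Δ1−h1·(2M1+M2)/6=1
t_q=1/4 → seg 0, τ=1/4; S=1+4·τ+0·τ²+-1·τ³=127/64

  seg 0: a=1 b=4 c=0 d=-1
  seg 1: a=4 b=1 c=-3 d=1
S(1/4) = 127/64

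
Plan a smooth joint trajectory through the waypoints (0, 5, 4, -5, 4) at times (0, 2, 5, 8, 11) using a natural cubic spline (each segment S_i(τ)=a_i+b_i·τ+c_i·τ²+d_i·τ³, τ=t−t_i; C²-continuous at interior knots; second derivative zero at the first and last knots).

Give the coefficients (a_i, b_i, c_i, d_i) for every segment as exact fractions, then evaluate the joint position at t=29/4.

Δ: Δ0=5/2, Δ1=-1/3, Δ2=-3, Δ3=3
row 1: diag=10, rhs=-17; c'=3/10, d'=-17/10
row 2: denom=12−3·3/10=111/10; d'=(-16−3·-17/10)/(111/10)=-109/111
row 3: denom=12−3·10/37=414/37; d'=(36−3·-109/111)/(414/37)=1441/414
back: M3=1441/414
back: M2=-109/111−10/37·1441/414=-398/207
back: M1=-17/10−3/10·-398/207=-155/138
M: M0=0, M1=-155/138, M2=-398/207, M3=1441/414, M4=0
seg 0: a=0, c=M0/2=0, d=(M1−M0)/(6·2)=-155/1656, b=Δ0−h0·(2M0+M1)/6=595/207
seg 1: a=5, c=M1/2=-155/276, d=(M2−M1)/(6·3)=-331/7452, b=Δ1−h1·(2M1+M2)/6=725/414
seg 2: a=4, c=M2/2=-199/207, d=(M3−M2)/(6·3)=2237/7452, b=Δ2−h2·(2M2+M3)/6=-2333/828
seg 3: a=-5, c=M3/2=1441/828, d=(M4−M3)/(6·3)=-1441/7452, b=Δ3−h3·(2M3+M4)/6=-199/414
t_q=29/4 → seg 2, τ=9/4; S=4+-2333/828·τ+-199/207·τ²+2237/7452·τ³=-22299/5888

  seg 0: a=0 b=595/207 c=0 d=-155/1656
  seg 1: a=5 b=725/414 c=-155/276 d=-331/7452
  seg 2: a=4 b=-2333/828 c=-199/207 d=2237/7452
  seg 3: a=-5 b=-199/414 c=1441/828 d=-1441/7452
S(29/4) = -22299/5888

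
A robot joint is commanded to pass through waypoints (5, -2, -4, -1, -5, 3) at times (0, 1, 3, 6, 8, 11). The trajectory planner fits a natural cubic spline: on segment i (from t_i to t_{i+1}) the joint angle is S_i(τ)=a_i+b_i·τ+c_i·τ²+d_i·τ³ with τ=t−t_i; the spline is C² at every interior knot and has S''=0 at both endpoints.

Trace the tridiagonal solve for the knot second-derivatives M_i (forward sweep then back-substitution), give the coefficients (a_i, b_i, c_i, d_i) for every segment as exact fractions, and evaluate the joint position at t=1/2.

Δ: Δ0=-7, Δ1=-1, Δ2=1, Δ3=-2, Δ4=8/3
row 1: diag=6, rhs=36; c'=1/3, d'=6
row 2: denom=10−2·1/3=28/3; d'=(12−2·6)/(28/3)=0
row 3: denom=10−3·9/28=253/28; d'=(-18−3·0)/(253/28)=-504/253
row 4: denom=10−2·56/253=2418/253; d'=(28−2·-504/253)/(2418/253)=4046/1209
back: M4=4046/1209
back: M3=-504/253−56/253·4046/1209=-3304/1209
back: M2=0−9/28·-3304/1209=354/403
back: M1=6−1/3·354/403=2300/403
M: M0=0, M1=2300/403, M2=354/403, M3=-3304/1209, M4=4046/1209, M5=0
seg 0: a=5, c=M0/2=0, d=(M1−M0)/(6·1)=1150/1209, b=Δ0−h0·(2M0+M1)/6=-9613/1209
seg 1: a=-2, c=M1/2=1150/403, d=(M2−M1)/(6·2)=-973/2418, b=Δ1−h1·(2M1+M2)/6=-6163/1209
seg 2: a=-4, c=M2/2=177/403, d=(M3−M2)/(6·3)=-2183/10881, b=Δ2−h2·(2M2+M3)/6=1799/1209
seg 3: a=-1, c=M3/2=-1652/1209, d=(M4−M3)/(6·2)=1225/2418, b=Δ3−h3·(2M3+M4)/6=-1564/1209
seg 4: a=-5, c=M4/2=2023/1209, d=(M5−M4)/(6·3)=-2023/10881, b=Δ4−h4·(2M4+M5)/6=-274/403
t_q=1/2 → seg 0, τ=1/2; S=5+-9613/1209·τ+0·τ²+1150/1209·τ³=1843/1612

  seg 0: a=5 b=-9613/1209 c=0 d=1150/1209
  seg 1: a=-2 b=-6163/1209 c=1150/403 d=-973/2418
  seg 2: a=-4 b=1799/1209 c=177/403 d=-2183/10881
  seg 3: a=-1 b=-1564/1209 c=-1652/1209 d=1225/2418
  seg 4: a=-5 b=-274/403 c=2023/1209 d=-2023/10881
S(1/2) = 1843/1612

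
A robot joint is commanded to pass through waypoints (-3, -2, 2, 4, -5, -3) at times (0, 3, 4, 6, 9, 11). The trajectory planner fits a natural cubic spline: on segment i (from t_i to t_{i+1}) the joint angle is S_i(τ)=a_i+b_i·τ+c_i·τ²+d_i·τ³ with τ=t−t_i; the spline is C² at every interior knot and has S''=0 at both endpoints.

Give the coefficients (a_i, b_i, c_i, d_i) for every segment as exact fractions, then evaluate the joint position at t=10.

Δ: Δ0=1/3, Δ1=4, Δ2=1, Δ3=-3, Δ4=1
row 1: diag=8, rhs=22; c'=1/8, d'=11/4
row 2: denom=6−1·1/8=47/8; d'=(-18−1·11/4)/(47/8)=-166/47
row 3: denom=10−2·16/47=438/47; d'=(-24−2·-166/47)/(438/47)=-398/219
row 4: denom=10−3·47/146=1319/146; d'=(24−3·-398/219)/(1319/146)=4300/1319
back: M4=4300/1319
back: M3=-398/219−47/146·4300/1319=-11344/3957
back: M2=-166/47−16/47·-11344/3957=-10114/3957
back: M1=11/4−1/8·-10114/3957=12146/3957
M: M0=0, M1=12146/3957, M2=-10114/3957, M3=-11344/3957, M4=4300/1319, M5=0
seg 0: a=-3, c=M0/2=0, d=(M1−M0)/(6·3)=6073/35613, b=Δ0−h0·(2M0+M1)/6=-4754/3957
seg 1: a=-2, c=M1/2=6073/3957, d=(M2−M1)/(6·1)=-3710/3957, b=Δ1−h1·(2M1+M2)/6=13465/3957
seg 2: a=2, c=M2/2=-5057/3957, d=(M3−M2)/(6·2)=-205/7914, b=Δ2−h2·(2M2+M3)/6=4827/1319
seg 3: a=4, c=M3/2=-5672/3957, d=(M4−M3)/(6·3)=12122/35613, b=Δ3−h3·(2M3+M4)/6=-6977/3957
seg 4: a=-5, c=M4/2=2150/1319, d=(M5−M4)/(6·2)=-1075/3957, b=Δ4−h4·(2M4+M5)/6=-4643/3957
t_q=10 → seg 4, τ=1; S=-5+-4643/3957·τ+2150/1319·τ²+-1075/3957·τ³=-6351/1319

  seg 0: a=-3 b=-4754/3957 c=0 d=6073/35613
  seg 1: a=-2 b=13465/3957 c=6073/3957 d=-3710/3957
  seg 2: a=2 b=4827/1319 c=-5057/3957 d=-205/7914
  seg 3: a=4 b=-6977/3957 c=-5672/3957 d=12122/35613
  seg 4: a=-5 b=-4643/3957 c=2150/1319 d=-1075/3957
S(10) = -6351/1319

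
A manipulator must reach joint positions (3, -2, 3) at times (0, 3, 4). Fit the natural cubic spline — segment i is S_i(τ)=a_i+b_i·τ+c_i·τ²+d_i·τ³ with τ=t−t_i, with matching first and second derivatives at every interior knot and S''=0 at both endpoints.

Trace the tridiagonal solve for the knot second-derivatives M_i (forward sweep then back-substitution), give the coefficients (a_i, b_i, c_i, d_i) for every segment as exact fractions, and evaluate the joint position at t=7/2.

  seg 0: a=3 b=-25/6 c=0 d=5/18
  seg 1: a=-2 b=10/3 c=5/2 d=-5/6
S(7/2) = 3/16

Δ: Δ0=-5/3, Δ1=5
row 1: diag=8, rhs=40; c'=1/8, d'=5
back: M1=5
M: M0=0, M1=5, M2=0
seg 0: a=3, c=M0/2=0, d=(M1−M0)/(6·3)=5/18, b=Δ0−h0·(2M0+M1)/6=-25/6
seg 1: a=-2, c=M1/2=5/2, d=(M2−M1)/(6·1)=-5/6, b=Δ1−h1·(2M1+M2)/6=10/3
t_q=7/2 → seg 1, τ=1/2; S=-2+10/3·τ+5/2·τ²+-5/6·τ³=3/16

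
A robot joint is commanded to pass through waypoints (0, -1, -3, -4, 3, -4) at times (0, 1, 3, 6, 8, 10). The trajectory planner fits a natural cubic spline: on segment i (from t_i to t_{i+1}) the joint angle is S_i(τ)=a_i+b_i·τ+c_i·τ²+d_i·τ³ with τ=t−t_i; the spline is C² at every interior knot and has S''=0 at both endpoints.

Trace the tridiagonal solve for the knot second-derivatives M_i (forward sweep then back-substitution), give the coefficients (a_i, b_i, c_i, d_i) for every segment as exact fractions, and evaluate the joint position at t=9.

  seg 0: a=0 b=-2993/2868 c=0 d=125/2868
  seg 1: a=-1 b=-1309/1434 c=125/956 d=-125/1434
  seg 2: a=-3 b=-2059/1434 c=-375/956 d=2179/8604
  seg 3: a=-4 b=8743/2868 c=451/239 d=-9529/11472
  seg 4: a=3 b=451/717 c=-5921/1912 d=5921/11472
S(9) = 4009/3824

Δ: Δ0=-1, Δ1=-1, Δ2=-1/3, Δ3=7/2, Δ4=-7/2
row 1: diag=6, rhs=0; c'=1/3, d'=0
row 2: denom=10−2·1/3=28/3; d'=(4−2·0)/(28/3)=3/7
row 3: denom=10−3·9/28=253/28; d'=(23−3·3/7)/(253/28)=608/253
row 4: denom=8−2·56/253=1912/253; d'=(-42−2·608/253)/(1912/253)=-5921/956
back: M4=-5921/956
back: M3=608/253−56/253·-5921/956=902/239
back: M2=3/7−9/28·902/239=-375/478
back: M1=0−1/3·-375/478=125/478
M: M0=0, M1=125/478, M2=-375/478, M3=902/239, M4=-5921/956, M5=0
seg 0: a=0, c=M0/2=0, d=(M1−M0)/(6·1)=125/2868, b=Δ0−h0·(2M0+M1)/6=-2993/2868
seg 1: a=-1, c=M1/2=125/956, d=(M2−M1)/(6·2)=-125/1434, b=Δ1−h1·(2M1+M2)/6=-1309/1434
seg 2: a=-3, c=M2/2=-375/956, d=(M3−M2)/(6·3)=2179/8604, b=Δ2−h2·(2M2+M3)/6=-2059/1434
seg 3: a=-4, c=M3/2=451/239, d=(M4−M3)/(6·2)=-9529/11472, b=Δ3−h3·(2M3+M4)/6=8743/2868
seg 4: a=3, c=M4/2=-5921/1912, d=(M5−M4)/(6·2)=5921/11472, b=Δ4−h4·(2M4+M5)/6=451/717
t_q=9 → seg 4, τ=1; S=3+451/717·τ+-5921/1912·τ²+5921/11472·τ³=4009/3824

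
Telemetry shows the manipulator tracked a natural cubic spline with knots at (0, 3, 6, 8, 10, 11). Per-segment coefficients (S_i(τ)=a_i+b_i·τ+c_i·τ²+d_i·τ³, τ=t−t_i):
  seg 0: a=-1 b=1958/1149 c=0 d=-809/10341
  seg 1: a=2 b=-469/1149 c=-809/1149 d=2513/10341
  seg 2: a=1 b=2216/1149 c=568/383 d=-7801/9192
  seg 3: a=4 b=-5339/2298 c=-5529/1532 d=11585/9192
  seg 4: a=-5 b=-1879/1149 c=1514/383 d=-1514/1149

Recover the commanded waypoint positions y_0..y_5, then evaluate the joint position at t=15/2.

y_0 = S_0(0) = a_0 = -1
y_1 = S_1(0) = a_1 = 2
y_2 = S_2(0) = a_2 = 1
y_3 = S_3(0) = a_3 = 4
y_4 = S_4(0) = a_4 = -5
y_5 = S_4(1) = -4
t_q=15/2 is in segment 2 (τ=3/2); S_2(τ)=107007/24512

y_0=-1 y_1=2 y_2=1 y_3=4 y_4=-5 y_5=-4
S(15/2) = 107007/24512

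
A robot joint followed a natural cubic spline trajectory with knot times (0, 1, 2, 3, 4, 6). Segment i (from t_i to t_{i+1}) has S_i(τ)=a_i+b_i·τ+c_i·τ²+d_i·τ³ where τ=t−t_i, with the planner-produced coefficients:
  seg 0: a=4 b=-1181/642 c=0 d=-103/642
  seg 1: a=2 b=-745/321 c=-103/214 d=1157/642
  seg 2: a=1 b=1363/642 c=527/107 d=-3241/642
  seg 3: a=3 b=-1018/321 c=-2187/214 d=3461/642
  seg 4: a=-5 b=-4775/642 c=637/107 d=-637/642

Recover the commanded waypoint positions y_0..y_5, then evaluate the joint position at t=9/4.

y_0 = S_0(0) = a_0 = 4
y_1 = S_1(0) = a_1 = 2
y_2 = S_2(0) = a_2 = 1
y_3 = S_3(0) = a_3 = 3
y_4 = S_4(0) = a_4 = -5
y_5 = S_4(2) = -4
t_q=9/4 is in segment 2 (τ=1/4); S_2(τ)=24101/13696

y_0=4 y_1=2 y_2=1 y_3=3 y_4=-5 y_5=-4
S(9/4) = 24101/13696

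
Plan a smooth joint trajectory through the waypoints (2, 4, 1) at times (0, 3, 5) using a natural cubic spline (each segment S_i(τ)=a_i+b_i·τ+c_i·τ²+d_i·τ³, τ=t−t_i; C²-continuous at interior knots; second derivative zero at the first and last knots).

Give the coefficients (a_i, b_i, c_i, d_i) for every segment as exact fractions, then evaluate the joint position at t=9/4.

  seg 0: a=2 b=79/60 c=0 d=-13/180
  seg 1: a=4 b=-19/30 c=-13/20 d=13/120
S(9/4) = 5299/1280

Δ: Δ0=2/3, Δ1=-3/2
row 1: diag=10, rhs=-13; c'=1/5, d'=-13/10
back: M1=-13/10
M: M0=0, M1=-13/10, M2=0
seg 0: a=2, c=M0/2=0, d=(M1−M0)/(6·3)=-13/180, b=Δ0−h0·(2M0+M1)/6=79/60
seg 1: a=4, c=M1/2=-13/20, d=(M2−M1)/(6·2)=13/120, b=Δ1−h1·(2M1+M2)/6=-19/30
t_q=9/4 → seg 0, τ=9/4; S=2+79/60·τ+0·τ²+-13/180·τ³=5299/1280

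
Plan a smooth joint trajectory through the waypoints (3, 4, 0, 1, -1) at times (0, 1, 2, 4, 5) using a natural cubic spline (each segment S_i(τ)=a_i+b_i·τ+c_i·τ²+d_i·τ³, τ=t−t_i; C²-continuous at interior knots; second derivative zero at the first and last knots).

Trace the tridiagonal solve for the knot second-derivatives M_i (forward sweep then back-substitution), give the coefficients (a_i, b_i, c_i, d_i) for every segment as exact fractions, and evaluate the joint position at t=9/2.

  seg 0: a=3 b=157/61 c=0 d=-96/61
  seg 1: a=4 b=-131/61 c=-288/61 d=175/61
  seg 2: a=0 b=-182/61 c=237/61 d=-523/488
  seg 3: a=1 b=-37/122 c=-621/244 d=207/244
S(9/2) = 621/1952

Δ: Δ0=1, Δ1=-4, Δ2=1/2, Δ3=-2
row 1: diag=4, rhs=-30; c'=1/4, d'=-15/2
row 2: denom=6−1·1/4=23/4; d'=(27−1·-15/2)/(23/4)=6
row 3: denom=6−2·8/23=122/23; d'=(-15−2·6)/(122/23)=-621/122
back: M3=-621/122
back: M2=6−8/23·-621/122=474/61
back: M1=-15/2−1/4·474/61=-576/61
M: M0=0, M1=-576/61, M2=474/61, M3=-621/122, M4=0
seg 0: a=3, c=M0/2=0, d=(M1−M0)/(6·1)=-96/61, b=Δ0−h0·(2M0+M1)/6=157/61
seg 1: a=4, c=M1/2=-288/61, d=(M2−M1)/(6·1)=175/61, b=Δ1−h1·(2M1+M2)/6=-131/61
seg 2: a=0, c=M2/2=237/61, d=(M3−M2)/(6·2)=-523/488, b=Δ2−h2·(2M2+M3)/6=-182/61
seg 3: a=1, c=M3/2=-621/244, d=(M4−M3)/(6·1)=207/244, b=Δ3−h3·(2M3+M4)/6=-37/122
t_q=9/2 → seg 3, τ=1/2; S=1+-37/122·τ+-621/244·τ²+207/244·τ³=621/1952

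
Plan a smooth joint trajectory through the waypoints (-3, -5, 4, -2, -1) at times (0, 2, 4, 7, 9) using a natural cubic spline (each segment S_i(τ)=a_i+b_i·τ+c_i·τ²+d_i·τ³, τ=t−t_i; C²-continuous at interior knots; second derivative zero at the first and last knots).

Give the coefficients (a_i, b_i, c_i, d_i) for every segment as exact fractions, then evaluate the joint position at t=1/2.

Δ: Δ0=-1, Δ1=9/2, Δ2=-2, Δ3=1/2
row 1: diag=8, rhs=33; c'=1/4, d'=33/8
row 2: denom=10−2·1/4=19/2; d'=(-39−2·33/8)/(19/2)=-189/38
row 3: denom=10−3·6/19=172/19; d'=(15−3·-189/38)/(172/19)=1137/344
back: M3=1137/344
back: M2=-189/38−6/19·1137/344=-1035/172
back: M1=33/8−1/4·-1035/172=3873/688
M: M0=0, M1=3873/688, M2=-1035/172, M3=1137/344, M4=0
seg 0: a=-3, c=M0/2=0, d=(M1−M0)/(6·2)=1291/2752, b=Δ0−h0·(2M0+M1)/6=-1979/688
seg 1: a=-5, c=M1/2=3873/1376, d=(M2−M1)/(6·2)=-2671/2752, b=Δ1−h1·(2M1+M2)/6=947/344
seg 2: a=4, c=M2/2=-1035/344, d=(M3−M2)/(6·3)=1069/2064, b=Δ2−h2·(2M2+M3)/6=1627/688
seg 3: a=-2, c=M3/2=1137/688, d=(M4−M3)/(6·2)=-379/1376, b=Δ3−h3·(2M3+M4)/6=-293/172
t_q=1/2 → seg 0, τ=1/2; S=-3+-1979/688·τ+0·τ²+1291/2752·τ³=-96421/22016

  seg 0: a=-3 b=-1979/688 c=0 d=1291/2752
  seg 1: a=-5 b=947/344 c=3873/1376 d=-2671/2752
  seg 2: a=4 b=1627/688 c=-1035/344 d=1069/2064
  seg 3: a=-2 b=-293/172 c=1137/688 d=-379/1376
S(1/2) = -96421/22016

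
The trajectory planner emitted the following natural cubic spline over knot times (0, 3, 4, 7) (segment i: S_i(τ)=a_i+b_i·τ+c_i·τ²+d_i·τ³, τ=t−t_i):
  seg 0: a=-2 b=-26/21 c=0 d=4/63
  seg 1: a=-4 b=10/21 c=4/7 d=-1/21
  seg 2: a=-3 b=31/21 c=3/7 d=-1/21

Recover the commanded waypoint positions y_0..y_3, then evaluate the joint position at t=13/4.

y_0=-2 y_1=-4 y_2=-3 y_3=4
S(13/4) = -1723/448

y_0 = S_0(0) = a_0 = -2
y_1 = S_1(0) = a_1 = -4
y_2 = S_2(0) = a_2 = -3
y_3 = S_2(3) = 4
t_q=13/4 is in segment 1 (τ=1/4); S_1(τ)=-1723/448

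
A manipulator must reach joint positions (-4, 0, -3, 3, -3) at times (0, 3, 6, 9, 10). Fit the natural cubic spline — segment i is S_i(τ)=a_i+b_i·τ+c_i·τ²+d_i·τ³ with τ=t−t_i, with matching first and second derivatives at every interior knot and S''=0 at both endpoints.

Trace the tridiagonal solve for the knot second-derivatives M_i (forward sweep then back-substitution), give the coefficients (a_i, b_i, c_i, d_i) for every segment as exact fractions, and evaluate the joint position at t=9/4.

Δ: Δ0=4/3, Δ1=-1, Δ2=2, Δ3=-6
row 1: diag=12, rhs=-14; c'=1/4, d'=-7/6
row 2: denom=12−3·1/4=45/4; d'=(18−3·-7/6)/(45/4)=86/45
row 3: denom=8−3·4/15=36/5; d'=(-48−3·86/45)/(36/5)=-403/54
back: M3=-403/54
back: M2=86/45−4/15·-403/54=316/81
back: M1=-7/6−1/4·316/81=-347/162
M: M0=0, M1=-347/162, M2=316/81, M3=-403/54, M4=0
seg 0: a=-4, c=M0/2=0, d=(M1−M0)/(6·3)=-347/2916, b=Δ0−h0·(2M0+M1)/6=779/324
seg 1: a=0, c=M1/2=-347/324, d=(M2−M1)/(6·3)=979/2916, b=Δ1−h1·(2M1+M2)/6=-131/162
seg 2: a=-3, c=M2/2=158/81, d=(M3−M2)/(6·3)=-1841/2916, b=Δ2−h2·(2M2+M3)/6=593/324
seg 3: a=3, c=M3/2=-403/108, d=(M4−M3)/(6·1)=403/324, b=Δ3−h3·(2M3+M4)/6=-569/162
t_q=9/4 → seg 0, τ=9/4; S=-4+779/324·τ+0·τ²+-347/2916·τ³=125/2304

  seg 0: a=-4 b=779/324 c=0 d=-347/2916
  seg 1: a=0 b=-131/162 c=-347/324 d=979/2916
  seg 2: a=-3 b=593/324 c=158/81 d=-1841/2916
  seg 3: a=3 b=-569/162 c=-403/108 d=403/324
S(9/4) = 125/2304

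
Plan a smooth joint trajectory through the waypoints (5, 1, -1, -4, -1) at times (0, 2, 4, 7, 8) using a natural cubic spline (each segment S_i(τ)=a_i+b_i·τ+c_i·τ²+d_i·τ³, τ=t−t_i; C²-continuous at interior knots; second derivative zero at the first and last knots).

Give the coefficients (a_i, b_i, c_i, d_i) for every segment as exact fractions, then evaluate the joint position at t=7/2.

Δ: Δ0=-2, Δ1=-1, Δ2=-1, Δ3=3
row 1: diag=8, rhs=6; c'=1/4, d'=3/4
row 2: denom=10−2·1/4=19/2; d'=(0−2·3/4)/(19/2)=-3/19
row 3: denom=8−3·6/19=134/19; d'=(24−3·-3/19)/(134/19)=465/134
back: M3=465/134
back: M2=-3/19−6/19·465/134=-84/67
back: M1=3/4−1/4·-84/67=285/268
M: M0=0, M1=285/268, M2=-84/67, M3=465/134, M4=0
seg 0: a=5, c=M0/2=0, d=(M1−M0)/(6·2)=95/1072, b=Δ0−h0·(2M0+M1)/6=-631/268
seg 1: a=1, c=M1/2=285/536, d=(M2−M1)/(6·2)=-207/1072, b=Δ1−h1·(2M1+M2)/6=-173/134
seg 2: a=-1, c=M2/2=-42/67, d=(M3−M2)/(6·3)=211/804, b=Δ2−h2·(2M2+M3)/6=-397/268
seg 3: a=-4, c=M3/2=465/268, d=(M4−M3)/(6·1)=-155/268, b=Δ3−h3·(2M3+M4)/6=247/134
t_q=7/2 → seg 1, τ=3/2; S=1+-173/134·τ+285/536·τ²+-207/1072·τ³=-3361/8576

  seg 0: a=5 b=-631/268 c=0 d=95/1072
  seg 1: a=1 b=-173/134 c=285/536 d=-207/1072
  seg 2: a=-1 b=-397/268 c=-42/67 d=211/804
  seg 3: a=-4 b=247/134 c=465/268 d=-155/268
S(7/2) = -3361/8576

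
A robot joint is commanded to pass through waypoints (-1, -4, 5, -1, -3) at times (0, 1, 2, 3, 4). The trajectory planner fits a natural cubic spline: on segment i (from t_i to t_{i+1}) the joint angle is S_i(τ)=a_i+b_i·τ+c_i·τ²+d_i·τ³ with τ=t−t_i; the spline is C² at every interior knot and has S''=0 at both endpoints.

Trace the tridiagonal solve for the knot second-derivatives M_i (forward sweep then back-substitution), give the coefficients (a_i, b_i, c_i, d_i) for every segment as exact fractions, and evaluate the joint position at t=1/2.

  seg 0: a=-1 b=-103/14 c=0 d=61/14
  seg 1: a=-4 b=40/7 c=183/14 d=-137/14
  seg 2: a=5 b=5/2 c=-114/7 d=109/14
  seg 3: a=-1 b=-47/7 c=99/14 d=-33/14
S(1/2) = -463/112

Δ: Δ0=-3, Δ1=9, Δ2=-6, Δ3=-2
row 1: diag=4, rhs=72; c'=1/4, d'=18
row 2: denom=4−1·1/4=15/4; d'=(-90−1·18)/(15/4)=-144/5
row 3: denom=4−1·4/15=56/15; d'=(24−1·-144/5)/(56/15)=99/7
back: M3=99/7
back: M2=-144/5−4/15·99/7=-228/7
back: M1=18−1/4·-228/7=183/7
M: M0=0, M1=183/7, M2=-228/7, M3=99/7, M4=0
seg 0: a=-1, c=M0/2=0, d=(M1−M0)/(6·1)=61/14, b=Δ0−h0·(2M0+M1)/6=-103/14
seg 1: a=-4, c=M1/2=183/14, d=(M2−M1)/(6·1)=-137/14, b=Δ1−h1·(2M1+M2)/6=40/7
seg 2: a=5, c=M2/2=-114/7, d=(M3−M2)/(6·1)=109/14, b=Δ2−h2·(2M2+M3)/6=5/2
seg 3: a=-1, c=M3/2=99/14, d=(M4−M3)/(6·1)=-33/14, b=Δ3−h3·(2M3+M4)/6=-47/7
t_q=1/2 → seg 0, τ=1/2; S=-1+-103/14·τ+0·τ²+61/14·τ³=-463/112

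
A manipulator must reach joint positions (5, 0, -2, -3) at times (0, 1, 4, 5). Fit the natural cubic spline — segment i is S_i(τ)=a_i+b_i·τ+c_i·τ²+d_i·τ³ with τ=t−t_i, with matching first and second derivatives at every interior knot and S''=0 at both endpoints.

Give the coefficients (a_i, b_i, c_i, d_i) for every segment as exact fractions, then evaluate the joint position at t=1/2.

Δ: Δ0=-5, Δ1=-2/3, Δ2=-1
row 1: diag=8, rhs=26; c'=3/8, d'=13/4
row 2: denom=8−3·3/8=55/8; d'=(-2−3·13/4)/(55/8)=-94/55
back: M2=-94/55
back: M1=13/4−3/8·-94/55=214/55
M: M0=0, M1=214/55, M2=-94/55, M3=0
seg 0: a=5, c=M0/2=0, d=(M1−M0)/(6·1)=107/165, b=Δ0−h0·(2M0+M1)/6=-932/165
seg 1: a=0, c=M1/2=107/55, d=(M2−M1)/(6·3)=-14/45, b=Δ1−h1·(2M1+M2)/6=-611/165
seg 2: a=-2, c=M2/2=-47/55, d=(M3−M2)/(6·1)=47/165, b=Δ2−h2·(2M2+M3)/6=-71/165
t_q=1/2 → seg 0, τ=1/2; S=5+-932/165·τ+0·τ²+107/165·τ³=993/440

  seg 0: a=5 b=-932/165 c=0 d=107/165
  seg 1: a=0 b=-611/165 c=107/55 d=-14/45
  seg 2: a=-2 b=-71/165 c=-47/55 d=47/165
S(1/2) = 993/440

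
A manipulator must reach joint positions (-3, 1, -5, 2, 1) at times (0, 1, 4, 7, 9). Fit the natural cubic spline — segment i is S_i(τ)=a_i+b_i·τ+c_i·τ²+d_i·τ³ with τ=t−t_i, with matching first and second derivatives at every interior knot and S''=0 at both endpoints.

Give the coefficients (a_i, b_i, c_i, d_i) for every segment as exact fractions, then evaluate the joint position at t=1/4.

Δ: Δ0=4, Δ1=-2, Δ2=7/3, Δ3=-1/2
row 1: diag=8, rhs=-36; c'=3/8, d'=-9/2
row 2: denom=12−3·3/8=87/8; d'=(26−3·-9/2)/(87/8)=316/87
row 3: denom=10−3·8/29=266/29; d'=(-17−3·316/87)/(266/29)=-809/266
back: M3=-809/266
back: M2=316/87−8/29·-809/266=1784/399
back: M1=-9/2−3/8·1784/399=-1643/266
M: M0=0, M1=-1643/266, M2=1784/399, M3=-809/266, M4=0
seg 0: a=-3, c=M0/2=0, d=(M1−M0)/(6·1)=-1643/1596, b=Δ0−h0·(2M0+M1)/6=8027/1596
seg 1: a=1, c=M1/2=-1643/532, d=(M2−M1)/(6·3)=8497/14364, b=Δ1−h1·(2M1+M2)/6=1549/798
seg 2: a=-5, c=M2/2=892/399, d=(M3−M2)/(6·3)=-5995/14364, b=Δ2−h2·(2M2+M3)/6=-985/1596
seg 3: a=2, c=M3/2=-809/532, d=(M4−M3)/(6·2)=809/3192, b=Δ3−h3·(2M3+M4)/6=1219/798
t_q=1/4 → seg 0, τ=1/4; S=-3+8027/1596·τ+0·τ²+-1643/1596·τ³=-59881/34048

  seg 0: a=-3 b=8027/1596 c=0 d=-1643/1596
  seg 1: a=1 b=1549/798 c=-1643/532 d=8497/14364
  seg 2: a=-5 b=-985/1596 c=892/399 d=-5995/14364
  seg 3: a=2 b=1219/798 c=-809/532 d=809/3192
S(1/4) = -59881/34048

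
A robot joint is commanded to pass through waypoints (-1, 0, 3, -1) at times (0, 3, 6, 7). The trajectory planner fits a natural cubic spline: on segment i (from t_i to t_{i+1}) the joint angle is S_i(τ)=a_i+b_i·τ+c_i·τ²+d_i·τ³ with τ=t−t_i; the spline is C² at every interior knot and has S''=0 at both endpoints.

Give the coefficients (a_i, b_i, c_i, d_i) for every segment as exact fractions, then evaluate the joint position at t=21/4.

  seg 0: a=-1 b=-32/87 c=0 d=61/783
  seg 1: a=0 b=151/87 c=61/87 d=-247/783
  seg 2: a=3 b=-224/87 c=-62/29 d=62/87
S(21/4) = 7167/1856

Δ: Δ0=1/3, Δ1=1, Δ2=-4
row 1: diag=12, rhs=4; c'=1/4, d'=1/3
row 2: denom=8−3·1/4=29/4; d'=(-30−3·1/3)/(29/4)=-124/29
back: M2=-124/29
back: M1=1/3−1/4·-124/29=122/87
M: M0=0, M1=122/87, M2=-124/29, M3=0
seg 0: a=-1, c=M0/2=0, d=(M1−M0)/(6·3)=61/783, b=Δ0−h0·(2M0+M1)/6=-32/87
seg 1: a=0, c=M1/2=61/87, d=(M2−M1)/(6·3)=-247/783, b=Δ1−h1·(2M1+M2)/6=151/87
seg 2: a=3, c=M2/2=-62/29, d=(M3−M2)/(6·1)=62/87, b=Δ2−h2·(2M2+M3)/6=-224/87
t_q=21/4 → seg 1, τ=9/4; S=0+151/87·τ+61/87·τ²+-247/783·τ³=7167/1856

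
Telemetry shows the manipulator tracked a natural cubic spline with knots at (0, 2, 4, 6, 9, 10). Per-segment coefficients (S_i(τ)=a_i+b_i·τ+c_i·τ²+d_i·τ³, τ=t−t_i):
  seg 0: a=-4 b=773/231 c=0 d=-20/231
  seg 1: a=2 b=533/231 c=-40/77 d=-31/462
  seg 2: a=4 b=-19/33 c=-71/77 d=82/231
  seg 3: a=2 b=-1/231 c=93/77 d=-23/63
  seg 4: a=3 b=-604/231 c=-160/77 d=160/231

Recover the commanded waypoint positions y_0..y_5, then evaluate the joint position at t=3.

y_0 = S_0(0) = a_0 = -4
y_1 = S_1(0) = a_1 = 2
y_2 = S_2(0) = a_2 = 4
y_3 = S_3(0) = a_3 = 2
y_4 = S_4(0) = a_4 = 3
y_5 = S_4(1) = -1
t_q=3 is in segment 1 (τ=1); S_1(τ)=573/154

y_0=-4 y_1=2 y_2=4 y_3=2 y_4=3 y_5=-1
S(3) = 573/154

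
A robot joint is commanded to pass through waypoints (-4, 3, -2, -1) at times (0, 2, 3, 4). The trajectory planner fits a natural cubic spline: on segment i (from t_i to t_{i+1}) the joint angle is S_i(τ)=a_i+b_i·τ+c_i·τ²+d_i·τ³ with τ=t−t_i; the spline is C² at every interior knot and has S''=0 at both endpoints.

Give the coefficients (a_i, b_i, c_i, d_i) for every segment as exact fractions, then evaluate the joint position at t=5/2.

Δ: Δ0=7/2, Δ1=-5, Δ2=1
row 1: diag=6, rhs=-51; c'=1/6, d'=-17/2
row 2: denom=4−1·1/6=23/6; d'=(36−1·-17/2)/(23/6)=267/23
back: M2=267/23
back: M1=-17/2−1/6·267/23=-240/23
M: M0=0, M1=-240/23, M2=267/23, M3=0
seg 0: a=-4, c=M0/2=0, d=(M1−M0)/(6·2)=-20/23, b=Δ0−h0·(2M0+M1)/6=321/46
seg 1: a=3, c=M1/2=-120/23, d=(M2−M1)/(6·1)=169/46, b=Δ1−h1·(2M1+M2)/6=-159/46
seg 2: a=-2, c=M2/2=267/46, d=(M3−M2)/(6·1)=-89/46, b=Δ2−h2·(2M2+M3)/6=-66/23
t_q=5/2 → seg 1, τ=1/2; S=3+-159/46·τ+-120/23·τ²+169/46·τ³=157/368

  seg 0: a=-4 b=321/46 c=0 d=-20/23
  seg 1: a=3 b=-159/46 c=-120/23 d=169/46
  seg 2: a=-2 b=-66/23 c=267/46 d=-89/46
S(5/2) = 157/368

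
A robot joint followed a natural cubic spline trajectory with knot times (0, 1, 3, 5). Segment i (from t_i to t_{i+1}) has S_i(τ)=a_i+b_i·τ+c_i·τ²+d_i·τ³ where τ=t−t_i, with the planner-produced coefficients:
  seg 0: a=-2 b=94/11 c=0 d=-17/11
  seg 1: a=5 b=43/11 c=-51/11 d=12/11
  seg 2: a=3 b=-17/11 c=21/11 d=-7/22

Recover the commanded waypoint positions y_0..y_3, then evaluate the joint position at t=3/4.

y_0=-2 y_1=5 y_2=3 y_3=5
S(3/4) = 2645/704

y_0 = S_0(0) = a_0 = -2
y_1 = S_1(0) = a_1 = 5
y_2 = S_2(0) = a_2 = 3
y_3 = S_2(2) = 5
t_q=3/4 is in segment 0 (τ=3/4); S_0(τ)=2645/704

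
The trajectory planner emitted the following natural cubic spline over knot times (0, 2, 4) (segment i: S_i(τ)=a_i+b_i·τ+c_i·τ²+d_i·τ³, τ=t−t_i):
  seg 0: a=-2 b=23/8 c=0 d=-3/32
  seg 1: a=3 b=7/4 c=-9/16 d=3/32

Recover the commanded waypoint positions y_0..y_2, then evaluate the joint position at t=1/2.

y_0 = S_0(0) = a_0 = -2
y_1 = S_1(0) = a_1 = 3
y_2 = S_1(2) = 5
t_q=1/2 is in segment 0 (τ=1/2); S_0(τ)=-147/256

y_0=-2 y_1=3 y_2=5
S(1/2) = -147/256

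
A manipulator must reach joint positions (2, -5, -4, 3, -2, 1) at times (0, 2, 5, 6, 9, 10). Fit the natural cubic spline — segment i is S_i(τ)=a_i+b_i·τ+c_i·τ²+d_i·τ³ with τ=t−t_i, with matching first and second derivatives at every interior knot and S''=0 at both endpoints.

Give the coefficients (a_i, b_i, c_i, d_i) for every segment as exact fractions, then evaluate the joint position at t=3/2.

Δ: Δ0=-7/2, Δ1=1/3, Δ2=7, Δ3=-5/3, Δ4=3
row 1: diag=10, rhs=23; c'=3/10, d'=23/10
row 2: denom=8−3·3/10=71/10; d'=(40−3·23/10)/(71/10)=331/71
row 3: denom=8−1·10/71=558/71; d'=(-52−1·331/71)/(558/71)=-447/62
row 4: denom=8−3·71/186=425/62; d'=(28−3·-447/62)/(425/62)=181/25
back: M4=181/25
back: M3=-447/62−71/186·181/25=-748/75
back: M2=331/71−10/71·-748/75=91/15
back: M1=23/10−3/10·91/15=12/25
M: M0=0, M1=12/25, M2=91/15, M3=-748/75, M4=181/25, M5=0
seg 0: a=2, c=M0/2=0, d=(M1−M0)/(6·2)=1/25, b=Δ0−h0·(2M0+M1)/6=-183/50
seg 1: a=-5, c=M1/2=6/25, d=(M2−M1)/(6·3)=419/1350, b=Δ1−h1·(2M1+M2)/6=-159/50
seg 2: a=-4, c=M2/2=91/30, d=(M3−M2)/(6·1)=-401/150, b=Δ2−h2·(2M2+M3)/6=166/25
seg 3: a=3, c=M3/2=-374/75, d=(M4−M3)/(6·3)=1291/1350, b=Δ3−h3·(2M3+M4)/6=703/150
seg 4: a=-2, c=M4/2=181/50, d=(M5−M4)/(6·1)=-181/150, b=Δ4−h4·(2M4+M5)/6=44/75
t_q=3/2 → seg 0, τ=3/2; S=2+-183/50·τ+0·τ²+1/25·τ³=-671/200

  seg 0: a=2 b=-183/50 c=0 d=1/25
  seg 1: a=-5 b=-159/50 c=6/25 d=419/1350
  seg 2: a=-4 b=166/25 c=91/30 d=-401/150
  seg 3: a=3 b=703/150 c=-374/75 d=1291/1350
  seg 4: a=-2 b=44/75 c=181/50 d=-181/150
S(3/2) = -671/200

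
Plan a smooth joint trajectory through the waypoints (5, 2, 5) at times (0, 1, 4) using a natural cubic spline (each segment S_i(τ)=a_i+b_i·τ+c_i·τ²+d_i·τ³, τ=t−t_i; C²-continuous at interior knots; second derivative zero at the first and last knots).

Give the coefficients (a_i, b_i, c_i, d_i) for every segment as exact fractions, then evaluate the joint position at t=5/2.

  seg 0: a=5 b=-7/2 c=0 d=1/2
  seg 1: a=2 b=-2 c=3/2 d=-1/6
S(5/2) = 29/16

Δ: Δ0=-3, Δ1=1
row 1: diag=8, rhs=24; c'=3/8, d'=3
back: M1=3
M: M0=0, M1=3, M2=0
seg 0: a=5, c=M0/2=0, d=(M1−M0)/(6·1)=1/2, b=Δ0−h0·(2M0+M1)/6=-7/2
seg 1: a=2, c=M1/2=3/2, d=(M2−M1)/(6·3)=-1/6, b=Δ1−h1·(2M1+M2)/6=-2
t_q=5/2 → seg 1, τ=3/2; S=2+-2·τ+3/2·τ²+-1/6·τ³=29/16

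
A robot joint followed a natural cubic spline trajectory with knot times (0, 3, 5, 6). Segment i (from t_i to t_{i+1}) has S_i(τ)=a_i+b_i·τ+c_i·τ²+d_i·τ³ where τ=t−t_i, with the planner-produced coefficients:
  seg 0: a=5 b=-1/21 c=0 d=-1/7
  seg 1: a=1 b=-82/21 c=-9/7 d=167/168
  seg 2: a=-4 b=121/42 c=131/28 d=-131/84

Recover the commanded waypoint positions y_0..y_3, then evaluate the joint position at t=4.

y_0 = S_0(0) = a_0 = 5
y_1 = S_1(0) = a_1 = 1
y_2 = S_2(0) = a_2 = -4
y_3 = S_2(1) = 2
t_q=4 is in segment 1 (τ=1); S_1(τ)=-179/56

y_0=5 y_1=1 y_2=-4 y_3=2
S(4) = -179/56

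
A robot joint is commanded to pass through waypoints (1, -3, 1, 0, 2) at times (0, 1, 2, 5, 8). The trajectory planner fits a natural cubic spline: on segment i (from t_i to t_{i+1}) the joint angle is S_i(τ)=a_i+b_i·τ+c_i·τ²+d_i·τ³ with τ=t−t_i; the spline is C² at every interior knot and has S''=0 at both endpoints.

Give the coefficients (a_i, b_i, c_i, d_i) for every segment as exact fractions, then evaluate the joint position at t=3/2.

Δ: Δ0=-4, Δ1=4, Δ2=-1/3, Δ3=2/3
row 1: diag=4, rhs=48; c'=1/4, d'=12
row 2: denom=8−1·1/4=31/4; d'=(-26−1·12)/(31/4)=-152/31
row 3: denom=12−3·12/31=336/31; d'=(6−3·-152/31)/(336/31)=107/56
back: M3=107/56
back: M2=-152/31−12/31·107/56=-79/14
back: M1=12−1/4·-79/14=751/56
M: M0=0, M1=751/56, M2=-79/14, M3=107/56, M4=0
seg 0: a=1, c=M0/2=0, d=(M1−M0)/(6·1)=751/336, b=Δ0−h0·(2M0+M1)/6=-2095/336
seg 1: a=-3, c=M1/2=751/112, d=(M2−M1)/(6·1)=-1067/336, b=Δ1−h1·(2M1+M2)/6=79/168
seg 2: a=1, c=M2/2=-79/28, d=(M3−M2)/(6·3)=47/112, b=Δ2−h2·(2M2+M3)/6=209/48
seg 3: a=0, c=M3/2=107/112, d=(M4−M3)/(6·3)=-107/1008, b=Δ3−h3·(2M3+M4)/6=-209/168
t_q=3/2 → seg 1, τ=1/2; S=-3+79/168·τ+751/112·τ²+-1067/336·τ³=-1331/896

  seg 0: a=1 b=-2095/336 c=0 d=751/336
  seg 1: a=-3 b=79/168 c=751/112 d=-1067/336
  seg 2: a=1 b=209/48 c=-79/28 d=47/112
  seg 3: a=0 b=-209/168 c=107/112 d=-107/1008
S(3/2) = -1331/896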